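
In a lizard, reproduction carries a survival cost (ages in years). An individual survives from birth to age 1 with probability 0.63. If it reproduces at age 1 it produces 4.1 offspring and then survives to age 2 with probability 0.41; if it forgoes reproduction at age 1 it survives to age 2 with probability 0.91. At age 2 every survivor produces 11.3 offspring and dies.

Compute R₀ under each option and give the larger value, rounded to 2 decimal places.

breed at age 1: R₀ = 0.63 × (4.1 + 0.41 × 11.3) = 0.63 × 8.7330 = 5.5018
delay to age 2: R₀ = 0.63 × (0.91 × 11.3) = 0.63 × 10.2830 = 6.4783
Higher: delay to age 2 (6.4783).

6.48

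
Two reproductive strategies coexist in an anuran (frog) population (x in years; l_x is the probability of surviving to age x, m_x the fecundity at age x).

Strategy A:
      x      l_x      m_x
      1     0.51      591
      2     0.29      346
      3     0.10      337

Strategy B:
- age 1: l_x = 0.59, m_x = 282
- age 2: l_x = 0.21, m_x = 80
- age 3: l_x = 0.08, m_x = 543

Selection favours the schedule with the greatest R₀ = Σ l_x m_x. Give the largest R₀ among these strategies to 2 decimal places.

Strategy A: R₀ = 0.51×591 + 0.29×346 + 0.10×337 = 435.4500
Strategy B: R₀ = 0.59×282 + 0.21×80 + 0.08×543 = 226.6200
Highest R₀: strategy A with 435.4500.

435.45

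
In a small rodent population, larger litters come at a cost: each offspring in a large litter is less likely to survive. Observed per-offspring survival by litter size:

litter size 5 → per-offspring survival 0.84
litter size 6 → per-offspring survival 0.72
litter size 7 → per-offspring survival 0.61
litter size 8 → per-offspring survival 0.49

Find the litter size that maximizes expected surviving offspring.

Expected surviving offspring = c × s(c):
  c=5: 5 × 0.84 = 4.200
  c=6: 6 × 0.72 = 4.320
  c=7: 7 × 0.61 = 4.270
  c=8: 8 × 0.49 = 3.920
Maximum at c = 6 (4.320 surviving offspring).

6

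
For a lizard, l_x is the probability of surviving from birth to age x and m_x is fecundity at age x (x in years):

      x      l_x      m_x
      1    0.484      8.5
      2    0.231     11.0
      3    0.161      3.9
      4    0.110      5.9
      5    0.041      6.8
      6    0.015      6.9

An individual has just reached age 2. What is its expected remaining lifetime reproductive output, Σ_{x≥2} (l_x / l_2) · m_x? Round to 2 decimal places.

l_2 = 0.231. Conditional survival from age 2 to x is l_x / l_2.
  x=2: (0.231/0.231) × 11.0 = 11.0000
  x=3: (0.161/0.231) × 3.9 = 2.7182
  x=4: (0.110/0.231) × 5.9 = 2.8095
  x=5: (0.041/0.231) × 6.8 = 1.2069
  x=6: (0.015/0.231) × 6.9 = 0.4481
Sum = 11.0000 + 2.7182 + 2.8095 + 1.2069 + 0.4481 = 18.1827

18.18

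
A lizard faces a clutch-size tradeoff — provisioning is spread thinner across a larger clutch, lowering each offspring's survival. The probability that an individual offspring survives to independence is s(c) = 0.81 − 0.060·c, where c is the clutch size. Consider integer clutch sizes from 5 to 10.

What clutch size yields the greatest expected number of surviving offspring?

Expected surviving offspring = c × s(c):
  c=5: 5 × 0.510 = 2.550
  c=6: 6 × 0.450 = 2.700
  c=7: 7 × 0.390 = 2.730
  c=8: 8 × 0.330 = 2.640
  c=9: 9 × 0.270 = 2.430
  c=10: 10 × 0.210 = 2.100
Maximum at c = 7 (2.730 surviving offspring).

7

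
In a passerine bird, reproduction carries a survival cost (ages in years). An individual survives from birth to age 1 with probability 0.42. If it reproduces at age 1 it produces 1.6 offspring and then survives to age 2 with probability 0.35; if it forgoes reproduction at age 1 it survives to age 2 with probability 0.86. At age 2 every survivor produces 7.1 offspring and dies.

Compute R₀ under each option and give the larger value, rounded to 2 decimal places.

breed at age 1: R₀ = 0.42 × (1.6 + 0.35 × 7.1) = 0.42 × 4.0850 = 1.7157
delay to age 2: R₀ = 0.42 × (0.86 × 7.1) = 0.42 × 6.1060 = 2.5645
Higher: delay to age 2 (2.5645).

2.56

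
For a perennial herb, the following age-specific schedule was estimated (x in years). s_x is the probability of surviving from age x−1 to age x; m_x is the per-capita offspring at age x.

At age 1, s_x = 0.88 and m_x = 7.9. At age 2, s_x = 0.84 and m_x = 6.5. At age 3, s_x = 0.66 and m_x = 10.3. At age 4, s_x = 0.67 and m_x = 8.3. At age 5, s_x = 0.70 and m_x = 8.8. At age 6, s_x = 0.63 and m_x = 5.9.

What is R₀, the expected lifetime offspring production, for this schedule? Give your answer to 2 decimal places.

22.36

Survivorship from birth: l_x = s_1·s_2·…·s_x.
  l_1 = 0.88000
  l_2 = 0.73920
  l_3 = 0.48787
  l_4 = 0.32687
  l_5 = 0.22881
  l_6 = 0.14415
R₀ = Σ l_x m_x:
  age 1: 0.88000 × 7.9 = 6.9520
  age 2: 0.73920 × 6.5 = 4.8048
  age 3: 0.48787 × 10.3 = 5.0251
  age 4: 0.32687 × 8.3 = 2.7130
  age 5: 0.22881 × 8.8 = 2.0135
  age 6: 0.14415 × 5.9 = 0.8505
R₀ = 6.9520 + 4.8048 + 5.0251 + 2.7130 + 2.0135 + 0.8505 = 22.3589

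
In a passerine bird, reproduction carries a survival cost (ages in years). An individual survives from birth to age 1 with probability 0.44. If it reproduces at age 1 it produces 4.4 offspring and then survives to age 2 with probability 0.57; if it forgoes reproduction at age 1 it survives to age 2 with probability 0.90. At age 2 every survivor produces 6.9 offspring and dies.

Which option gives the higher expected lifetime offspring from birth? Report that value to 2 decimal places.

3.67

breed at age 1: R₀ = 0.44 × (4.4 + 0.57 × 6.9) = 0.44 × 8.3330 = 3.6665
delay to age 2: R₀ = 0.44 × (0.90 × 6.9) = 0.44 × 6.2100 = 2.7324
Higher: breed at age 1 (3.6665).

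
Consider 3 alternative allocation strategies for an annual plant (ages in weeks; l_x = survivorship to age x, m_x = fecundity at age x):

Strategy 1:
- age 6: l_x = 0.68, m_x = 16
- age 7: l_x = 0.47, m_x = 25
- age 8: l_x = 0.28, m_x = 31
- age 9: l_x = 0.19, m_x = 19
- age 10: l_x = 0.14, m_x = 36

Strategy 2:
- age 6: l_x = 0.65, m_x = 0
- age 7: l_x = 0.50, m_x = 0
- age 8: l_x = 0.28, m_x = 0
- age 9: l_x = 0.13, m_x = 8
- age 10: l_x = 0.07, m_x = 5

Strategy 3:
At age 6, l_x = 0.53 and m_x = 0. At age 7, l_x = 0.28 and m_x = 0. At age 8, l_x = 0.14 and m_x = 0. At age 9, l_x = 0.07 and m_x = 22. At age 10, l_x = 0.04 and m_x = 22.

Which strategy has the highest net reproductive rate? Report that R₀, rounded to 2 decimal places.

39.96

Strategy 1: R₀ = 0.68×16 + 0.47×25 + 0.28×31 + 0.19×19 + 0.14×36 = 39.9600
Strategy 2: R₀ = 0.65×0 + 0.50×0 + 0.28×0 + 0.13×8 + 0.07×5 = 1.3900
Strategy 3: R₀ = 0.53×0 + 0.28×0 + 0.14×0 + 0.07×22 + 0.04×22 = 2.4200
Highest R₀: strategy 1 with 39.9600.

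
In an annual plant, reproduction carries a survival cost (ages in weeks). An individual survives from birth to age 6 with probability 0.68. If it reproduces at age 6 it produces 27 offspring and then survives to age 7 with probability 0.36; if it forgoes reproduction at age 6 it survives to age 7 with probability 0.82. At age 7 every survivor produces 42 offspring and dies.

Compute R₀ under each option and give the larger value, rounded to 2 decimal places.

28.64

breed at age 6: R₀ = 0.68 × (27 + 0.36 × 42) = 0.68 × 42.1200 = 28.6416
delay to age 7: R₀ = 0.68 × (0.82 × 42) = 0.68 × 34.4400 = 23.4192
Higher: breed at age 6 (28.6416).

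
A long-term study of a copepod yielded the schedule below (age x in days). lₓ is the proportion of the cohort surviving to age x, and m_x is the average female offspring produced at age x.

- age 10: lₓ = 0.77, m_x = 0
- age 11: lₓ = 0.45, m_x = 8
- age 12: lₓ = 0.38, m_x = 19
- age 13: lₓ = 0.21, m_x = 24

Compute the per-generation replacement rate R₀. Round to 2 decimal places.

R₀ = Σ lₓ m_x:
  age 10: 0.77 × 0 = 0.0000
  age 11: 0.45 × 8 = 3.6000
  age 12: 0.38 × 19 = 7.2200
  age 13: 0.21 × 24 = 5.0400
R₀ = 0.0000 + 3.6000 + 7.2200 + 5.0400 = 15.8600

15.86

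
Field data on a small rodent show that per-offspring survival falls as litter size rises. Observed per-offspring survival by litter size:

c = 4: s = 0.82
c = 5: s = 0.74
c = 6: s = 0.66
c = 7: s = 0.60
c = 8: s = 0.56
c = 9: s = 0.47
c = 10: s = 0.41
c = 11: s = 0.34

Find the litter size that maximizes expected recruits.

Expected recruits = c × s(c):
  c=4: 4 × 0.82 = 3.280
  c=5: 5 × 0.74 = 3.700
  c=6: 6 × 0.66 = 3.960
  c=7: 7 × 0.60 = 4.200
  c=8: 8 × 0.56 = 4.480
  c=9: 9 × 0.47 = 4.230
  c=10: 10 × 0.41 = 4.100
  c=11: 11 × 0.34 = 3.740
Maximum at c = 8 (4.480 recruits).

8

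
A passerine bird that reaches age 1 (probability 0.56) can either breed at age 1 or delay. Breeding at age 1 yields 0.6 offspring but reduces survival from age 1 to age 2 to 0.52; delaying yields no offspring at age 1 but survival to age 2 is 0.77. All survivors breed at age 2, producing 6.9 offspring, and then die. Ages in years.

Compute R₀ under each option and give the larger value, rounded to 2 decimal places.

2.98

breed at age 1: R₀ = 0.56 × (0.6 + 0.52 × 6.9) = 0.56 × 4.1880 = 2.3453
delay to age 2: R₀ = 0.56 × (0.77 × 6.9) = 0.56 × 5.3130 = 2.9753
Higher: delay to age 2 (2.9753).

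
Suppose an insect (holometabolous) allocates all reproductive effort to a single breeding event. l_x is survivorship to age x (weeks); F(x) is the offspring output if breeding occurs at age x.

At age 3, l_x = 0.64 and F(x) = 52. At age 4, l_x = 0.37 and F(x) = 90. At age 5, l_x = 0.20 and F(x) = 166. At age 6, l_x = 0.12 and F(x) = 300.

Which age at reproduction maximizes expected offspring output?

Expected offspring if breeding at age x = l_x × F(x):
  age 3: 0.64 × 52 = 33.280
  age 4: 0.37 × 90 = 33.300
  age 5: 0.20 × 166 = 33.200
  age 6: 0.12 × 300 = 36.000
Maximum at age 6 (36.000).

6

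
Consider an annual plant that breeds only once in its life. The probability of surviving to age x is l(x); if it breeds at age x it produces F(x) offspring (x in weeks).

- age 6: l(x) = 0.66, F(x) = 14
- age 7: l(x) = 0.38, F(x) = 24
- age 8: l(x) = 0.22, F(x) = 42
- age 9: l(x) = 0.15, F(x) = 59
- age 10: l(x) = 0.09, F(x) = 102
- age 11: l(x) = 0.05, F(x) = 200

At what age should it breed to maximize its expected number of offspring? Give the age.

11

Expected offspring if breeding at age x = l(x) × F(x):
  age 6: 0.66 × 14 = 9.240
  age 7: 0.38 × 24 = 9.120
  age 8: 0.22 × 42 = 9.240
  age 9: 0.15 × 59 = 8.850
  age 10: 0.09 × 102 = 9.180
  age 11: 0.05 × 200 = 10.000
Maximum at age 11 (10.000).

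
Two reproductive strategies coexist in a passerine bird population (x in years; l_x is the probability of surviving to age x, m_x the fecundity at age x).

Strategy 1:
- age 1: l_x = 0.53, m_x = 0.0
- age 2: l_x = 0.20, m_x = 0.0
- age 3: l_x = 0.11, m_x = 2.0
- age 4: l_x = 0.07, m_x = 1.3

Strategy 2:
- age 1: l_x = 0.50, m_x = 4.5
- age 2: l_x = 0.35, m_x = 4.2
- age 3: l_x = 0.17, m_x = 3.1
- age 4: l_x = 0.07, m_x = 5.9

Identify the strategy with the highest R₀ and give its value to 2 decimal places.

Strategy 1: R₀ = 0.53×0.0 + 0.20×0.0 + 0.11×2.0 + 0.07×1.3 = 0.3110
Strategy 2: R₀ = 0.50×4.5 + 0.35×4.2 + 0.17×3.1 + 0.07×5.9 = 4.6600
Highest R₀: strategy 2 with 4.6600.

4.66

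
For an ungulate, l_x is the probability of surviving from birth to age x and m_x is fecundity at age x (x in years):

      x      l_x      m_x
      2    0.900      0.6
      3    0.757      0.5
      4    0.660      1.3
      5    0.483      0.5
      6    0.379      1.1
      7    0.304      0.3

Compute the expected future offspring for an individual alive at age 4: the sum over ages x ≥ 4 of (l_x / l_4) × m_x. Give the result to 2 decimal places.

l_4 = 0.660. Conditional survival from age 4 to x is l_x / l_4.
  x=4: (0.660/0.660) × 1.3 = 1.3000
  x=5: (0.483/0.660) × 0.5 = 0.3659
  x=6: (0.379/0.660) × 1.1 = 0.6317
  x=7: (0.304/0.660) × 0.3 = 0.1382
Sum = 1.3000 + 0.3659 + 0.6317 + 0.1382 = 2.4358

2.44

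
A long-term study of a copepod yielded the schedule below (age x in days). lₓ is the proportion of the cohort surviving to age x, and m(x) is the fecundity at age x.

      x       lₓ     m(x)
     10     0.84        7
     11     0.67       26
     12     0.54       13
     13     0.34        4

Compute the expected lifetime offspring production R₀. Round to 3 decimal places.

R₀ = Σ lₓ m(x):
  age 10: 0.84 × 7 = 5.8800
  age 11: 0.67 × 26 = 17.4200
  age 12: 0.54 × 13 = 7.0200
  age 13: 0.34 × 4 = 1.3600
R₀ = 5.8800 + 17.4200 + 7.0200 + 1.3600 = 31.6800

31.680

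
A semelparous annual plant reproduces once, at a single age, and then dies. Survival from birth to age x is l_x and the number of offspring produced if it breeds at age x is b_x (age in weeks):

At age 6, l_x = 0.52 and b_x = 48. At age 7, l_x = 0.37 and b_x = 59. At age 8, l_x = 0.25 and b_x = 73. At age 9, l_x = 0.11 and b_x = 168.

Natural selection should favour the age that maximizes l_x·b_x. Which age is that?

6

Expected offspring if breeding at age x = l_x × b_x:
  age 6: 0.52 × 48 = 24.960
  age 7: 0.37 × 59 = 21.830
  age 8: 0.25 × 73 = 18.250
  age 9: 0.11 × 168 = 18.480
Maximum at age 6 (24.960).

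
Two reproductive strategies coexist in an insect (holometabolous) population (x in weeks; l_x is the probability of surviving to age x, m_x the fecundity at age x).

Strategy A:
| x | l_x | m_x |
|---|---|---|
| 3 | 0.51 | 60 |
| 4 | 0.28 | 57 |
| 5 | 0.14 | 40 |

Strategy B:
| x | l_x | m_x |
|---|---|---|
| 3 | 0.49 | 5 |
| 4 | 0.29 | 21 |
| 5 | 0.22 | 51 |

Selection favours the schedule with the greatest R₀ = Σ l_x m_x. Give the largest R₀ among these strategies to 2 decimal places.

Strategy A: R₀ = 0.51×60 + 0.28×57 + 0.14×40 = 52.1600
Strategy B: R₀ = 0.49×5 + 0.29×21 + 0.22×51 = 19.7600
Highest R₀: strategy A with 52.1600.

52.16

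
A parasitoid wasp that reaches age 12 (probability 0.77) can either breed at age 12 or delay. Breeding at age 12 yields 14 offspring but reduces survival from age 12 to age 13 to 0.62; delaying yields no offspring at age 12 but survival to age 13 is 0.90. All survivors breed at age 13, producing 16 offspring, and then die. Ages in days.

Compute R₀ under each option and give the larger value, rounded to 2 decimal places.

18.42

breed at age 12: R₀ = 0.77 × (14 + 0.62 × 16) = 0.77 × 23.9200 = 18.4184
delay to age 13: R₀ = 0.77 × (0.90 × 16) = 0.77 × 14.4000 = 11.0880
Higher: breed at age 12 (18.4184).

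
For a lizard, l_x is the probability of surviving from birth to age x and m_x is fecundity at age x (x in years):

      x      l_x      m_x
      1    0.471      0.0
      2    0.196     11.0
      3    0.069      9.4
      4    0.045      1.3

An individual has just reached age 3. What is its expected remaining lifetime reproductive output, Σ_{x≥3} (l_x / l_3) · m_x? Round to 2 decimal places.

10.25

l_3 = 0.069. Conditional survival from age 3 to x is l_x / l_3.
  x=3: (0.069/0.069) × 9.4 = 9.4000
  x=4: (0.045/0.069) × 1.3 = 0.8478
Sum = 9.4000 + 0.8478 = 10.2478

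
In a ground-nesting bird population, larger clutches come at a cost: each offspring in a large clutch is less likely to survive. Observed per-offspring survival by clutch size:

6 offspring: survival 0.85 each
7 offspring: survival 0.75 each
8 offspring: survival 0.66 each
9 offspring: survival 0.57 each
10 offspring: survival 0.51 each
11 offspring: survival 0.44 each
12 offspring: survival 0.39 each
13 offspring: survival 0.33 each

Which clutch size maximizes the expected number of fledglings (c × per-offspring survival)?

Expected fledglings = c × s(c):
  c=6: 6 × 0.85 = 5.100
  c=7: 7 × 0.75 = 5.250
  c=8: 8 × 0.66 = 5.280
  c=9: 9 × 0.57 = 5.130
  c=10: 10 × 0.51 = 5.100
  c=11: 11 × 0.44 = 4.840
  c=12: 12 × 0.39 = 4.680
  c=13: 13 × 0.33 = 4.290
Maximum at c = 8 (5.280 fledglings).

8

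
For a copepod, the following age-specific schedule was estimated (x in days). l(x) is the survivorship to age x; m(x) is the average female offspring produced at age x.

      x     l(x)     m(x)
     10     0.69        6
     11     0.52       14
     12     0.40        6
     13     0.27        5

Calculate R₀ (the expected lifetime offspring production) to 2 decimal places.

R₀ = Σ l(x) m(x):
  age 10: 0.69 × 6 = 4.1400
  age 11: 0.52 × 14 = 7.2800
  age 12: 0.40 × 6 = 2.4000
  age 13: 0.27 × 5 = 1.3500
R₀ = 4.1400 + 7.2800 + 2.4000 + 1.3500 = 15.1700

15.17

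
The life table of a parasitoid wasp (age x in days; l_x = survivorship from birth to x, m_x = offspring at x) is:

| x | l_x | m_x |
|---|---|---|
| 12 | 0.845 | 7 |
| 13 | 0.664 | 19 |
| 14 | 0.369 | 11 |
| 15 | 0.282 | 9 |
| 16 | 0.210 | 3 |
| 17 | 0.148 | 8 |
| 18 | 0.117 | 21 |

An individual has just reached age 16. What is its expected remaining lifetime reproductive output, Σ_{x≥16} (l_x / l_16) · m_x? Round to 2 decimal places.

20.34

l_16 = 0.210. Conditional survival from age 16 to x is l_x / l_16.
  x=16: (0.210/0.210) × 3 = 3.0000
  x=17: (0.148/0.210) × 8 = 5.6381
  x=18: (0.117/0.210) × 21 = 11.7000
Sum = 3.0000 + 5.6381 + 11.7000 = 20.3381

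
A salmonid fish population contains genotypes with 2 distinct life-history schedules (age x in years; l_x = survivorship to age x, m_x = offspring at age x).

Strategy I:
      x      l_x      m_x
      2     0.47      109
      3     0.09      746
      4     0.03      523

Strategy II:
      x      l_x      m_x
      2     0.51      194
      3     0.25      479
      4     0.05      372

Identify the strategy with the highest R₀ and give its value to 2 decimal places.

Strategy I: R₀ = 0.47×109 + 0.09×746 + 0.03×523 = 134.0600
Strategy II: R₀ = 0.51×194 + 0.25×479 + 0.05×372 = 237.2900
Highest R₀: strategy II with 237.2900.

237.29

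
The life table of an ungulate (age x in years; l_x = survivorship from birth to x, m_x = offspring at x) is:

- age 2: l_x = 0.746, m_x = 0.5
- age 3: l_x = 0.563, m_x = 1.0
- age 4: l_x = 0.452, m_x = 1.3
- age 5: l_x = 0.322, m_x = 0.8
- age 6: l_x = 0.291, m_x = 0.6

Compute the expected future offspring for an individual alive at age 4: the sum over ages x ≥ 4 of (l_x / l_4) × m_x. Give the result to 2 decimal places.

2.26

l_4 = 0.452. Conditional survival from age 4 to x is l_x / l_4.
  x=4: (0.452/0.452) × 1.3 = 1.3000
  x=5: (0.322/0.452) × 0.8 = 0.5699
  x=6: (0.291/0.452) × 0.6 = 0.3863
Sum = 1.3000 + 0.5699 + 0.3863 = 2.2562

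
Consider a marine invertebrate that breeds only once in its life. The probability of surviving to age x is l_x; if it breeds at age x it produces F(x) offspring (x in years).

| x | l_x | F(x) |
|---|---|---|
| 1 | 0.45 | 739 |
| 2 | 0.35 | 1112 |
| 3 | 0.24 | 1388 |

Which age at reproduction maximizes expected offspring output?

Expected offspring if breeding at age x = l_x × F(x):
  age 1: 0.45 × 739 = 332.550
  age 2: 0.35 × 1112 = 389.200
  age 3: 0.24 × 1388 = 333.120
Maximum at age 2 (389.200).

2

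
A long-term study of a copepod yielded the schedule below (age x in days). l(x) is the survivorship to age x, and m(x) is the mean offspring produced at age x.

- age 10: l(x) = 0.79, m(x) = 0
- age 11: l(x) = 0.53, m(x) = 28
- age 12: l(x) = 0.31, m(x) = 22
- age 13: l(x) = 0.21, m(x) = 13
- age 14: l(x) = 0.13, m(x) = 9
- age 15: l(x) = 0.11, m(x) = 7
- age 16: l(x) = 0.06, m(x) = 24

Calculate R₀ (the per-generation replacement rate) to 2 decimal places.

27.77

R₀ = Σ l(x) m(x):
  age 10: 0.79 × 0 = 0.0000
  age 11: 0.53 × 28 = 14.8400
  age 12: 0.31 × 22 = 6.8200
  age 13: 0.21 × 13 = 2.7300
  age 14: 0.13 × 9 = 1.1700
  age 15: 0.11 × 7 = 0.7700
  age 16: 0.06 × 24 = 1.4400
R₀ = 0.0000 + 14.8400 + 6.8200 + 2.7300 + 1.1700 + 0.7700 + 1.4400 = 27.7700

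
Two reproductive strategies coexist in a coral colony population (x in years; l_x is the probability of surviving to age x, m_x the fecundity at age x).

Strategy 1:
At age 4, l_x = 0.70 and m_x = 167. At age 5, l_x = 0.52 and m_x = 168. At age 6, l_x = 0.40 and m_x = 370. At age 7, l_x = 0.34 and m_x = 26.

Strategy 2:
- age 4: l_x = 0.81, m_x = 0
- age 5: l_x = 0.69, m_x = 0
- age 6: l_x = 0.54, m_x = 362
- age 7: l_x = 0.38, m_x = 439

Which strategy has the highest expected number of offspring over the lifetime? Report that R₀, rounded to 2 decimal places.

362.30

Strategy 1: R₀ = 0.70×167 + 0.52×168 + 0.40×370 + 0.34×26 = 361.1000
Strategy 2: R₀ = 0.81×0 + 0.69×0 + 0.54×362 + 0.38×439 = 362.3000
Highest R₀: strategy 2 with 362.3000.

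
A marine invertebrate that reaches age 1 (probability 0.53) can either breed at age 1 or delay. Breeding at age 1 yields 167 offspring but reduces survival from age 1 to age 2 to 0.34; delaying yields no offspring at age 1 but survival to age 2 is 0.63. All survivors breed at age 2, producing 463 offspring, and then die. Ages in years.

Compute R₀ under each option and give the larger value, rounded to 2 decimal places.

breed at age 1: R₀ = 0.53 × (167 + 0.34 × 463) = 0.53 × 324.4200 = 171.9426
delay to age 2: R₀ = 0.53 × (0.63 × 463) = 0.53 × 291.6900 = 154.5957
Higher: breed at age 1 (171.9426).

171.94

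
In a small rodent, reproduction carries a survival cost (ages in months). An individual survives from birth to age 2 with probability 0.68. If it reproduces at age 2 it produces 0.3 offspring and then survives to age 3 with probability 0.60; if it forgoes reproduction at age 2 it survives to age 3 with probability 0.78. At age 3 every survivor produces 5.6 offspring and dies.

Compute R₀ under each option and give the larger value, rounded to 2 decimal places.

breed at age 2: R₀ = 0.68 × (0.3 + 0.60 × 5.6) = 0.68 × 3.6600 = 2.4888
delay to age 3: R₀ = 0.68 × (0.78 × 5.6) = 0.68 × 4.3680 = 2.9702
Higher: delay to age 3 (2.9702).

2.97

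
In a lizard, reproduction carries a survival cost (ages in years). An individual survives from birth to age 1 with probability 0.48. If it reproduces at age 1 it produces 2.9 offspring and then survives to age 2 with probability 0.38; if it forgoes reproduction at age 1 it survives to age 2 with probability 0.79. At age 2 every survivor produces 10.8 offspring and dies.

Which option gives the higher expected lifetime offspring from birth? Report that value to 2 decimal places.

breed at age 1: R₀ = 0.48 × (2.9 + 0.38 × 10.8) = 0.48 × 7.0040 = 3.3619
delay to age 2: R₀ = 0.48 × (0.79 × 10.8) = 0.48 × 8.5320 = 4.0954
Higher: delay to age 2 (4.0954).

4.10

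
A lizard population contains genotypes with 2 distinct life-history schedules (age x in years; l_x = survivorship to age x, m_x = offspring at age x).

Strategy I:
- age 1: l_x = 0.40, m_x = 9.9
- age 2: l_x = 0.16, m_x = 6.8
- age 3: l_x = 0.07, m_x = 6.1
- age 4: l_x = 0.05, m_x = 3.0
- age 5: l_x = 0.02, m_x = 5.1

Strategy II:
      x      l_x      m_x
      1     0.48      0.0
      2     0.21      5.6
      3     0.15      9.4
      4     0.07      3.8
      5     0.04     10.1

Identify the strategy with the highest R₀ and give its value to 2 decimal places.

Strategy I: R₀ = 0.40×9.9 + 0.16×6.8 + 0.07×6.1 + 0.05×3.0 + 0.02×5.1 = 5.7270
Strategy II: R₀ = 0.48×0.0 + 0.21×5.6 + 0.15×9.4 + 0.07×3.8 + 0.04×10.1 = 3.2560
Highest R₀: strategy I with 5.7270.

5.73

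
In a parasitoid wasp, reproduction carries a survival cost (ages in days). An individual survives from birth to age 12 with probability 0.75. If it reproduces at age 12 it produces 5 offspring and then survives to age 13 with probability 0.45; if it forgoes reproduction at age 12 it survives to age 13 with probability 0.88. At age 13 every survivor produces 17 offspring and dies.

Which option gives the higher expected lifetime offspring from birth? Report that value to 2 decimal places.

breed at age 12: R₀ = 0.75 × (5 + 0.45 × 17) = 0.75 × 12.6500 = 9.4875
delay to age 13: R₀ = 0.75 × (0.88 × 17) = 0.75 × 14.9600 = 11.2200
Higher: delay to age 13 (11.2200).

11.22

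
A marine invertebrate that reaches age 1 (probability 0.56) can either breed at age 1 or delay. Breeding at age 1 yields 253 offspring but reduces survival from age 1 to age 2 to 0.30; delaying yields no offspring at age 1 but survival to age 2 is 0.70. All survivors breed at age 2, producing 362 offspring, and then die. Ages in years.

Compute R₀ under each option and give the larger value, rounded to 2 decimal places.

202.50

breed at age 1: R₀ = 0.56 × (253 + 0.30 × 362) = 0.56 × 361.6000 = 202.4960
delay to age 2: R₀ = 0.56 × (0.70 × 362) = 0.56 × 253.4000 = 141.9040
Higher: breed at age 1 (202.4960).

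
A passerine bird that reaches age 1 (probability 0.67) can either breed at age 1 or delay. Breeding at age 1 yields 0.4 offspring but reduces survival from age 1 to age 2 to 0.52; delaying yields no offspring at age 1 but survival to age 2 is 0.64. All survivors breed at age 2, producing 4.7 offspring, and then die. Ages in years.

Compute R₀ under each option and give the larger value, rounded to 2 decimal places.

2.02

breed at age 1: R₀ = 0.67 × (0.4 + 0.52 × 4.7) = 0.67 × 2.8440 = 1.9055
delay to age 2: R₀ = 0.67 × (0.64 × 4.7) = 0.67 × 3.0080 = 2.0154
Higher: delay to age 2 (2.0154).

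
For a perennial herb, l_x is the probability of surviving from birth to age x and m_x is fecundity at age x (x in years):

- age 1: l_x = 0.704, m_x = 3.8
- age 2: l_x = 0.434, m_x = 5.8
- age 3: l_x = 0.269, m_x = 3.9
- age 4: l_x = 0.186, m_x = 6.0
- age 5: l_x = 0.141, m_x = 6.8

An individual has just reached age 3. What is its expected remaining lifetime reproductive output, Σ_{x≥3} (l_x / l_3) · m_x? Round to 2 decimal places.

l_3 = 0.269. Conditional survival from age 3 to x is l_x / l_3.
  x=3: (0.269/0.269) × 3.9 = 3.9000
  x=4: (0.186/0.269) × 6.0 = 4.1487
  x=5: (0.141/0.269) × 6.8 = 3.5643
Sum = 3.9000 + 4.1487 + 3.5643 = 11.6130

11.61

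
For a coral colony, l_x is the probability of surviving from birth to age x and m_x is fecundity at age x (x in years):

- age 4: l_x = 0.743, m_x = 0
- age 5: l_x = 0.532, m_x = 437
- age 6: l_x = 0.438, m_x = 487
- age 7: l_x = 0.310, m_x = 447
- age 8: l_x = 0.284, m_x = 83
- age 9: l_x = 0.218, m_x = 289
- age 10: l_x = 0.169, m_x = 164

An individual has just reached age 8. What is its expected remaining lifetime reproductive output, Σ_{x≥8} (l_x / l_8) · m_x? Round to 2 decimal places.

402.43

l_8 = 0.284. Conditional survival from age 8 to x is l_x / l_8.
  x=8: (0.284/0.284) × 83 = 83.0000
  x=9: (0.218/0.284) × 289 = 221.8380
  x=10: (0.169/0.284) × 164 = 97.5915
Sum = 83.0000 + 221.8380 + 97.5915 = 402.4296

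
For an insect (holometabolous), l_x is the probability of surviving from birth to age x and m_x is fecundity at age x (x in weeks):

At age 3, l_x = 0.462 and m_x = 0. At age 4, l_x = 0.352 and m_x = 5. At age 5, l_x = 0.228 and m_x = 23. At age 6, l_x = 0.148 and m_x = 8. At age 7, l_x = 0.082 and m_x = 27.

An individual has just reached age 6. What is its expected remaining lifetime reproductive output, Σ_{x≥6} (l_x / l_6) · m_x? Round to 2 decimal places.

l_6 = 0.148. Conditional survival from age 6 to x is l_x / l_6.
  x=6: (0.148/0.148) × 8 = 8.0000
  x=7: (0.082/0.148) × 27 = 14.9595
Sum = 8.0000 + 14.9595 = 22.9595

22.96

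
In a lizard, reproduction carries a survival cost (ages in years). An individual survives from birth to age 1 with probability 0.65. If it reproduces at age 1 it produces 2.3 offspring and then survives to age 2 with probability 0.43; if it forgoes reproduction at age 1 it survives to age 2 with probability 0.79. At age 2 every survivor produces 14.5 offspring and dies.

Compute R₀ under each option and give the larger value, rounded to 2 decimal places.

7.45

breed at age 1: R₀ = 0.65 × (2.3 + 0.43 × 14.5) = 0.65 × 8.5350 = 5.5478
delay to age 2: R₀ = 0.65 × (0.79 × 14.5) = 0.65 × 11.4550 = 7.4458
Higher: delay to age 2 (7.4458).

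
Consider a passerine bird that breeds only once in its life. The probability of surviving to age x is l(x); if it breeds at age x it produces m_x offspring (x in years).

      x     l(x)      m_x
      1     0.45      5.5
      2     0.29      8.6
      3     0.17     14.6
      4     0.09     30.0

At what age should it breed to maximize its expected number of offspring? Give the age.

4

Expected offspring if breeding at age x = l(x) × m_x:
  age 1: 0.45 × 5.5 = 2.475
  age 2: 0.29 × 8.6 = 2.494
  age 3: 0.17 × 14.6 = 2.482
  age 4: 0.09 × 30.0 = 2.700
Maximum at age 4 (2.700).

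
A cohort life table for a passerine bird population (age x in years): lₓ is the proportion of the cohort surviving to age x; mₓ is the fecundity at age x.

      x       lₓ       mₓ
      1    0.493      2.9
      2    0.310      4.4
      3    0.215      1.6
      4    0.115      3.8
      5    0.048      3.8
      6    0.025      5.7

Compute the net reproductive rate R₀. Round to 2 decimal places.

3.90

R₀ = Σ lₓ mₓ:
  age 1: 0.493 × 2.9 = 1.4297
  age 2: 0.310 × 4.4 = 1.3640
  age 3: 0.215 × 1.6 = 0.3440
  age 4: 0.115 × 3.8 = 0.4370
  age 5: 0.048 × 3.8 = 0.1824
  age 6: 0.025 × 5.7 = 0.1425
R₀ = 1.4297 + 1.3640 + 0.3440 + 0.4370 + 0.1824 + 0.1425 = 3.8996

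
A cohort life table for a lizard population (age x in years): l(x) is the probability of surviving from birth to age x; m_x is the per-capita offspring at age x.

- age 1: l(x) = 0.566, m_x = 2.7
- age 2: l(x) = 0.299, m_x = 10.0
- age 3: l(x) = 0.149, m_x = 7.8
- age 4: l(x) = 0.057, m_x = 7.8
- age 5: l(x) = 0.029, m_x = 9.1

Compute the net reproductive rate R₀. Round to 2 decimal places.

R₀ = Σ l(x) m_x:
  age 1: 0.566 × 2.7 = 1.5282
  age 2: 0.299 × 10.0 = 2.9900
  age 3: 0.149 × 7.8 = 1.1622
  age 4: 0.057 × 7.8 = 0.4446
  age 5: 0.029 × 9.1 = 0.2639
R₀ = 1.5282 + 2.9900 + 1.1622 + 0.4446 + 0.2639 = 6.3889

6.39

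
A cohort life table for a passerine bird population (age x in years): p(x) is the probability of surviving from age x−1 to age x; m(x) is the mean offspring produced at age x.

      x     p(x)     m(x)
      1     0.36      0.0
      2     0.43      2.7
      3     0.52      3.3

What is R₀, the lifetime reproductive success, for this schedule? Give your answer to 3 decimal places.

0.684

Survivorship from birth: l_x = p_1·p_2·…·p_x.
  l_1 = 0.36000
  l_2 = 0.15480
  l_3 = 0.08050
R₀ = Σ l_x m(x):
  age 1: 0.36000 × 0.0 = 0.0000
  age 2: 0.15480 × 2.7 = 0.4180
  age 3: 0.08050 × 3.3 = 0.2656
R₀ = 0.0000 + 0.4180 + 0.2656 = 0.6836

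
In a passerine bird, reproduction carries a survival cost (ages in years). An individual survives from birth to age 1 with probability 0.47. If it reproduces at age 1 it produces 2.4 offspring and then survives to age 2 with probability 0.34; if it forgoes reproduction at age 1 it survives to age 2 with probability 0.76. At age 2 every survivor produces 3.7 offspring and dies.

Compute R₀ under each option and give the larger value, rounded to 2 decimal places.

breed at age 1: R₀ = 0.47 × (2.4 + 0.34 × 3.7) = 0.47 × 3.6580 = 1.7193
delay to age 2: R₀ = 0.47 × (0.76 × 3.7) = 0.47 × 2.8120 = 1.3216
Higher: breed at age 1 (1.7193).

1.72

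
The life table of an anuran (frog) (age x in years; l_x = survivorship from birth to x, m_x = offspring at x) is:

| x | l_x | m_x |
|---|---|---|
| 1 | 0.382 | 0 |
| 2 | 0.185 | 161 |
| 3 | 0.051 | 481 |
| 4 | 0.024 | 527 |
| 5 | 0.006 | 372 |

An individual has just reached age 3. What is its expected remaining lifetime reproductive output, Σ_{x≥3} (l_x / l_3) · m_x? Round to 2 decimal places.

l_3 = 0.051. Conditional survival from age 3 to x is l_x / l_3.
  x=3: (0.051/0.051) × 481 = 481.0000
  x=4: (0.024/0.051) × 527 = 248.0000
  x=5: (0.006/0.051) × 372 = 43.7647
Sum = 481.0000 + 248.0000 + 43.7647 = 772.7647

772.76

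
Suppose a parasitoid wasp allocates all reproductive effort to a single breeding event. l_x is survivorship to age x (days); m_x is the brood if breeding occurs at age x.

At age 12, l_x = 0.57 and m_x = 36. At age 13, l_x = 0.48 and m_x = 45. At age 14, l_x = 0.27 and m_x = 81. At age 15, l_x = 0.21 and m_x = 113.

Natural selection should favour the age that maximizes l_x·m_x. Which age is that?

15

Expected offspring if breeding at age x = l_x × m_x:
  age 12: 0.57 × 36 = 20.520
  age 13: 0.48 × 45 = 21.600
  age 14: 0.27 × 81 = 21.870
  age 15: 0.21 × 113 = 23.730
Maximum at age 15 (23.730).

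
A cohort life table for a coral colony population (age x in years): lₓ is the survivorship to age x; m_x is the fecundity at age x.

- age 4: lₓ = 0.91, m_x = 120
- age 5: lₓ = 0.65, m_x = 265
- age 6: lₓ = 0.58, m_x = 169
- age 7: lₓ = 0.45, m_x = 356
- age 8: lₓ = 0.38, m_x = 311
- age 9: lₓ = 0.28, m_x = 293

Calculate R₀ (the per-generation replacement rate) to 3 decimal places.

739.890

R₀ = Σ lₓ m_x:
  age 4: 0.91 × 120 = 109.2000
  age 5: 0.65 × 265 = 172.2500
  age 6: 0.58 × 169 = 98.0200
  age 7: 0.45 × 356 = 160.2000
  age 8: 0.38 × 311 = 118.1800
  age 9: 0.28 × 293 = 82.0400
R₀ = 109.2000 + 172.2500 + 98.0200 + 160.2000 + 118.1800 + 82.0400 = 739.8900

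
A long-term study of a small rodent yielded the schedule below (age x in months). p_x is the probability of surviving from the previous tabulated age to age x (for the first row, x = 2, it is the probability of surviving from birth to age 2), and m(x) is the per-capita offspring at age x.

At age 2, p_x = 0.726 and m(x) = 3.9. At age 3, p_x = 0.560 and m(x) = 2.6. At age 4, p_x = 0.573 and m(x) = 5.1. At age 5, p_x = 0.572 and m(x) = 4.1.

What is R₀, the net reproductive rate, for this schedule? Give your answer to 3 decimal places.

Survivorship from birth: l_x = p_2·p_3·…·p_x.
  l_2 = 0.72600
  l_3 = 0.40656
  l_4 = 0.23296
  l_5 = 0.13325
R₀ = Σ l_x m(x):
  age 2: 0.72600 × 3.9 = 2.8314
  age 3: 0.40656 × 2.6 = 1.0571
  age 4: 0.23296 × 5.1 = 1.1881
  age 5: 0.13325 × 4.1 = 0.5463
R₀ = 2.8314 + 1.0571 + 1.1881 + 0.5463 = 5.6229

5.623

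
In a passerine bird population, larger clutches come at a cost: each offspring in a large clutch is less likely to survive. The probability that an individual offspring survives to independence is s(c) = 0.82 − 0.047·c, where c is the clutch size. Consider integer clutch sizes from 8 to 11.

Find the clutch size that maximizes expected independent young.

9

Expected independent young = c × s(c):
  c=8: 8 × 0.444 = 3.552
  c=9: 9 × 0.397 = 3.573
  c=10: 10 × 0.350 = 3.500
  c=11: 11 × 0.303 = 3.333
Maximum at c = 9 (3.573 independent young).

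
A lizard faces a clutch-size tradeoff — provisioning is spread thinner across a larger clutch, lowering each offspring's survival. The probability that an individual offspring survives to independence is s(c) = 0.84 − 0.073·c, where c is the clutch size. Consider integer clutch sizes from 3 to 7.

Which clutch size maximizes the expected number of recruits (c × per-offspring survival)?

6

Expected recruits = c × s(c):
  c=3: 3 × 0.621 = 1.863
  c=4: 4 × 0.548 = 2.192
  c=5: 5 × 0.475 = 2.375
  c=6: 6 × 0.402 = 2.412
  c=7: 7 × 0.329 = 2.303
Maximum at c = 6 (2.412 recruits).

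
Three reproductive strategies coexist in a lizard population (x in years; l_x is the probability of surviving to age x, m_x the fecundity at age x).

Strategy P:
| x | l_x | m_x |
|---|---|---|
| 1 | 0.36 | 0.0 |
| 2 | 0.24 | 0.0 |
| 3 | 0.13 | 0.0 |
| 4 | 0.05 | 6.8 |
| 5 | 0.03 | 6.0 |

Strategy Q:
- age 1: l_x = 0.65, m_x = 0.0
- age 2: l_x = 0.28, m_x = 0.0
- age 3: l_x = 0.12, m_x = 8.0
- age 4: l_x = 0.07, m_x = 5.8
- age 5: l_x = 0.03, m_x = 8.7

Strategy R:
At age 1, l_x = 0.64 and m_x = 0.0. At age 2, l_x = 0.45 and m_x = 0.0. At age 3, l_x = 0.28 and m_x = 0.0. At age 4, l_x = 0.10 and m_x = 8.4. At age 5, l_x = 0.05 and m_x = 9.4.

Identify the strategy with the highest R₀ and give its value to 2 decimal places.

Strategy P: R₀ = 0.36×0.0 + 0.24×0.0 + 0.13×0.0 + 0.05×6.8 + 0.03×6.0 = 0.5200
Strategy Q: R₀ = 0.65×0.0 + 0.28×0.0 + 0.12×8.0 + 0.07×5.8 + 0.03×8.7 = 1.6270
Strategy R: R₀ = 0.64×0.0 + 0.45×0.0 + 0.28×0.0 + 0.10×8.4 + 0.05×9.4 = 1.3100
Highest R₀: strategy Q with 1.6270.

1.63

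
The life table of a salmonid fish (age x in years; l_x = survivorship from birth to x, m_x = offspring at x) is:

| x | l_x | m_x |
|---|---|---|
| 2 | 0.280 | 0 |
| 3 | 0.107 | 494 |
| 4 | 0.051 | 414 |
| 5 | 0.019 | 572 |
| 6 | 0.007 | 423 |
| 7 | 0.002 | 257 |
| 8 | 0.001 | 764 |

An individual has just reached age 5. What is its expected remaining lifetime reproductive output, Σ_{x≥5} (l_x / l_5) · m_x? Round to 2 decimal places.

l_5 = 0.019. Conditional survival from age 5 to x is l_x / l_5.
  x=5: (0.019/0.019) × 572 = 572.0000
  x=6: (0.007/0.019) × 423 = 155.8421
  x=7: (0.002/0.019) × 257 = 27.0526
  x=8: (0.001/0.019) × 764 = 40.2105
Sum = 572.0000 + 155.8421 + 27.0526 + 40.2105 = 795.1053

795.11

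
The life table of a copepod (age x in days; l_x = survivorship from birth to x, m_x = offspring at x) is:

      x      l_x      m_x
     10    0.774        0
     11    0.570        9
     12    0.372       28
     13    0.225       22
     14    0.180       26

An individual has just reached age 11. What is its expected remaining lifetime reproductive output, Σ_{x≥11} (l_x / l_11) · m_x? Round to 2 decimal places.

44.17

l_11 = 0.570. Conditional survival from age 11 to x is l_x / l_11.
  x=11: (0.570/0.570) × 9 = 9.0000
  x=12: (0.372/0.570) × 28 = 18.2737
  x=13: (0.225/0.570) × 22 = 8.6842
  x=14: (0.180/0.570) × 26 = 8.2105
Sum = 9.0000 + 18.2737 + 8.6842 + 8.2105 = 44.1684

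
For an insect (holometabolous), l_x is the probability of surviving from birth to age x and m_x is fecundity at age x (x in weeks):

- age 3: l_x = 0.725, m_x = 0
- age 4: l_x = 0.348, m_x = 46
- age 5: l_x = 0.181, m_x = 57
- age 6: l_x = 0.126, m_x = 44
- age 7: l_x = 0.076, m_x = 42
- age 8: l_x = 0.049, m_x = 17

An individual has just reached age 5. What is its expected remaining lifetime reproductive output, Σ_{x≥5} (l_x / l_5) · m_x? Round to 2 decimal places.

l_5 = 0.181. Conditional survival from age 5 to x is l_x / l_5.
  x=5: (0.181/0.181) × 57 = 57.0000
  x=6: (0.126/0.181) × 44 = 30.6298
  x=7: (0.076/0.181) × 42 = 17.6354
  x=8: (0.049/0.181) × 17 = 4.6022
Sum = 57.0000 + 30.6298 + 17.6354 + 4.6022 = 109.8674

109.87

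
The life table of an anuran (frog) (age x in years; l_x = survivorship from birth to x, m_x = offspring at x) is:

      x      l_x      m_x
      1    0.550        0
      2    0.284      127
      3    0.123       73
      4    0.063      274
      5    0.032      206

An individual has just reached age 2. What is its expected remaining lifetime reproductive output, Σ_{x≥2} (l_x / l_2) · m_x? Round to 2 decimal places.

l_2 = 0.284. Conditional survival from age 2 to x is l_x / l_2.
  x=2: (0.284/0.284) × 127 = 127.0000
  x=3: (0.123/0.284) × 73 = 31.6162
  x=4: (0.063/0.284) × 274 = 60.7817
  x=5: (0.032/0.284) × 206 = 23.2113
Sum = 127.0000 + 31.6162 + 60.7817 + 23.2113 = 242.6092

242.61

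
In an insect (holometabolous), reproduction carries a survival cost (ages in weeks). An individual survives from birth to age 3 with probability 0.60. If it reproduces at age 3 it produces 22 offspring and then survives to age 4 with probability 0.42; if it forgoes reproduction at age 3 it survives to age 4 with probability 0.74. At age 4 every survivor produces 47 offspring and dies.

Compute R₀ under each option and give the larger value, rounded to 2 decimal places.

25.04

breed at age 3: R₀ = 0.60 × (22 + 0.42 × 47) = 0.60 × 41.7400 = 25.0440
delay to age 4: R₀ = 0.60 × (0.74 × 47) = 0.60 × 34.7800 = 20.8680
Higher: breed at age 3 (25.0440).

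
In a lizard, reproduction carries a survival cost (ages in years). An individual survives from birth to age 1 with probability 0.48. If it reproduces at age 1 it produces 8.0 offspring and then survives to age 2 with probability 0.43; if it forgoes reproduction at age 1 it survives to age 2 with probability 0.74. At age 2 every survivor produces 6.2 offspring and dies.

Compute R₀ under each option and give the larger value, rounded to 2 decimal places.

5.12

breed at age 1: R₀ = 0.48 × (8.0 + 0.43 × 6.2) = 0.48 × 10.6660 = 5.1197
delay to age 2: R₀ = 0.48 × (0.74 × 6.2) = 0.48 × 4.5880 = 2.2022
Higher: breed at age 1 (5.1197).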